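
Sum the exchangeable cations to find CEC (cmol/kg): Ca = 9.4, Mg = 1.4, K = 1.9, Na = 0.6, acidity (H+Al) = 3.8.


Step 1: CEC = Ca + Mg + K + Na + (H+Al)
Step 2: CEC = 9.4 + 1.4 + 1.9 + 0.6 + 3.8
Step 3: CEC = 17.1 cmol/kg

17.1


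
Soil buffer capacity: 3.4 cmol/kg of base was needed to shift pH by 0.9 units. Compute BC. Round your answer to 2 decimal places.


Step 1: BC = change in base / change in pH
Step 2: BC = 3.4 / 0.9
Step 3: BC = 3.78 cmol/(kg*pH unit)

3.78


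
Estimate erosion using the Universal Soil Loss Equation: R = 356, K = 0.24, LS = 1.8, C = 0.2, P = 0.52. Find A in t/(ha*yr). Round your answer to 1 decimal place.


Step 1: A = R * K * LS * C * P
Step 2: R * K = 356 * 0.24 = 85.44
Step 3: (R*K) * LS = 85.44 * 1.8 = 153.792
Step 4: * C * P = 153.792 * 0.2 * 0.52 = 16.0
Step 5: A = 16.0 t/(ha*yr)

16.0


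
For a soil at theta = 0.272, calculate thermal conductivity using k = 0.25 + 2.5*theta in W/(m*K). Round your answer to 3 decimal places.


Step 1: k = 0.25 + 2.5 * theta
Step 2: k = 0.25 + 2.5 * 0.272
Step 3: k = 0.25 + 0.68
Step 4: k = 0.93 W/(m*K)

0.93


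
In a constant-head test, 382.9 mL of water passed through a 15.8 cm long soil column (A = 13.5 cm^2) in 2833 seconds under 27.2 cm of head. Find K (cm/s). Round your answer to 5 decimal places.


Step 1: K = Q * L / (A * t * h)
Step 2: Numerator = 382.9 * 15.8 = 6049.82
Step 3: Denominator = 13.5 * 2833 * 27.2 = 1040277.6
Step 4: K = 6049.82 / 1040277.6 = 0.00582 cm/s

0.00582


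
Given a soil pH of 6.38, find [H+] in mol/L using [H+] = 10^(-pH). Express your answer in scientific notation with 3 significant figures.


Step 1: [H+] = 10^(-pH)
Step 2: [H+] = 10^(-6.38)
Step 3: [H+] = 4.17e-07 mol/L

4.17e-07


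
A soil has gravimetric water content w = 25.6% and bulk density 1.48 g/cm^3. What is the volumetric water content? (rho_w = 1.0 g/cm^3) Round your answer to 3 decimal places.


Step 1: theta = (w / 100) * BD / rho_w
Step 2: theta = (25.6 / 100) * 1.48 / 1.0
Step 3: theta = 0.256 * 1.48
Step 4: theta = 0.379

0.379


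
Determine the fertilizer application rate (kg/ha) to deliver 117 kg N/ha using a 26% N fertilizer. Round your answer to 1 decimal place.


Step 1: Fertilizer rate = target N / (N content / 100)
Step 2: Rate = 117 / (26 / 100)
Step 3: Rate = 117 / 0.26
Step 4: Rate = 450.0 kg/ha

450.0


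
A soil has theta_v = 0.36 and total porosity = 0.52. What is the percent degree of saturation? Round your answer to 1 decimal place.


Step 1: S = 100 * theta_v / n
Step 2: S = 100 * 0.36 / 0.52
Step 3: S = 69.2%

69.2


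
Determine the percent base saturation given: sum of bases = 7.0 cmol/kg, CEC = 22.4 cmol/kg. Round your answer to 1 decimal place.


Step 1: BS = 100 * (sum of bases) / CEC
Step 2: BS = 100 * 7.0 / 22.4
Step 3: BS = 31.3%

31.3


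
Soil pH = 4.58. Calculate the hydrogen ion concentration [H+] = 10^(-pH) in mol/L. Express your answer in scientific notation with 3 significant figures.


Step 1: [H+] = 10^(-pH)
Step 2: [H+] = 10^(-4.58)
Step 3: [H+] = 2.63e-05 mol/L

2.63e-05


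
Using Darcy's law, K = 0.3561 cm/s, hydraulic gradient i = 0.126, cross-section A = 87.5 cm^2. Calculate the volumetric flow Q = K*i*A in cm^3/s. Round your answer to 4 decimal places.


Step 1: Apply Darcy's law: Q = K * i * A
Step 2: Q = 0.3561 * 0.126 * 87.5
Step 3: Q = 3.926 cm^3/s

3.926


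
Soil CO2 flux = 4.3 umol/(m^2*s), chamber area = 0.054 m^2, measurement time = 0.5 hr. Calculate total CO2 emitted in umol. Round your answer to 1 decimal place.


Step 1: Convert time to seconds: 0.5 hr * 3600 = 1800.0 s
Step 2: Total = flux * area * time_s
Step 3: Total = 4.3 * 0.054 * 1800.0
Step 4: Total = 418.0 umol

418.0


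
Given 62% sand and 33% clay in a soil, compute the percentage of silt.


Step 1: sand + silt + clay = 100%
Step 2: silt = 100 - sand - clay
Step 3: silt = 100 - 62 - 33
Step 4: silt = 5%

5


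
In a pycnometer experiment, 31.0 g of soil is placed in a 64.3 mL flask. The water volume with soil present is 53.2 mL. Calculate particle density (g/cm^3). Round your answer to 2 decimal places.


Step 1: Volume of solids = flask volume - water volume with soil
Step 2: V_solids = 64.3 - 53.2 = 11.1 mL
Step 3: Particle density = mass / V_solids = 31.0 / 11.1 = 2.79 g/cm^3

2.79


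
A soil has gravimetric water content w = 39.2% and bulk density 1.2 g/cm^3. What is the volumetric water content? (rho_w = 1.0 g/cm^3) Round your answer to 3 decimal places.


Step 1: theta = (w / 100) * BD / rho_w
Step 2: theta = (39.2 / 100) * 1.2 / 1.0
Step 3: theta = 0.392 * 1.2
Step 4: theta = 0.47

0.47


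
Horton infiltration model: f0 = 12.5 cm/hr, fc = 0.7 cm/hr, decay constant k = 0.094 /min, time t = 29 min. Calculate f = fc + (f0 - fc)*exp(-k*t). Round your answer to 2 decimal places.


Step 1: f = fc + (f0 - fc) * exp(-k * t)
Step 2: exp(-0.094 * 29) = 0.065481
Step 3: f = 0.7 + (12.5 - 0.7) * 0.065481
Step 4: f = 0.7 + 11.8 * 0.065481
Step 5: f = 1.47 cm/hr

1.47


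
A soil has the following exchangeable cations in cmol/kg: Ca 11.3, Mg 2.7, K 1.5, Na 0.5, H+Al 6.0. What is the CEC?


Step 1: CEC = Ca + Mg + K + Na + (H+Al)
Step 2: CEC = 11.3 + 2.7 + 1.5 + 0.5 + 6.0
Step 3: CEC = 22.0 cmol/kg

22.0


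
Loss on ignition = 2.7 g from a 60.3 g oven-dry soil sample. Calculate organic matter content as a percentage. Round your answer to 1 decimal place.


Step 1: OM% = 100 * LOI / sample mass
Step 2: OM = 100 * 2.7 / 60.3
Step 3: OM = 4.5%

4.5


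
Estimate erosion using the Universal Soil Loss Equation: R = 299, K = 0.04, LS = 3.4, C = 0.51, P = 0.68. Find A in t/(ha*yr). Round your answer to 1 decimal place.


Step 1: A = R * K * LS * C * P
Step 2: R * K = 299 * 0.04 = 11.96
Step 3: (R*K) * LS = 11.96 * 3.4 = 40.664
Step 4: * C * P = 40.664 * 0.51 * 0.68 = 14.1
Step 5: A = 14.1 t/(ha*yr)

14.1


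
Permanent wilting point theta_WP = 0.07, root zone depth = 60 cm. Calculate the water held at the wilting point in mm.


Step 1: Water (mm) = theta_WP * depth * 10
Step 2: Water = 0.07 * 60 * 10
Step 3: Water = 42.0 mm

42.0


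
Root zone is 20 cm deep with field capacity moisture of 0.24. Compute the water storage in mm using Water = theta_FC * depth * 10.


Step 1: Water (mm) = theta_FC * depth (cm) * 10
Step 2: Water = 0.24 * 20 * 10
Step 3: Water = 48.0 mm

48.0


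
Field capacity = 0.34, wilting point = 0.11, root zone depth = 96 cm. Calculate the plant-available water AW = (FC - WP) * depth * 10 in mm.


Step 1: Available water = (FC - WP) * depth * 10
Step 2: AW = (0.34 - 0.11) * 96 * 10
Step 3: AW = 0.23 * 96 * 10
Step 4: AW = 220.8 mm

220.8


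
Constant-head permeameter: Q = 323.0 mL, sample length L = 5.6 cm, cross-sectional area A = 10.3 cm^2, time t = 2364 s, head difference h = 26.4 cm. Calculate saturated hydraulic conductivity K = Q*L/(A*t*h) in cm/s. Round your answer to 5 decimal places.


Step 1: K = Q * L / (A * t * h)
Step 2: Numerator = 323.0 * 5.6 = 1808.8
Step 3: Denominator = 10.3 * 2364 * 26.4 = 642818.88
Step 4: K = 1808.8 / 642818.88 = 0.00281 cm/s

0.00281


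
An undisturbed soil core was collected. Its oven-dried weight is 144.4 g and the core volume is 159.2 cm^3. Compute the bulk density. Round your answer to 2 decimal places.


Step 1: Identify the formula: BD = dry mass / volume
Step 2: Substitute values: BD = 144.4 / 159.2
Step 3: BD = 0.91 g/cm^3

0.91


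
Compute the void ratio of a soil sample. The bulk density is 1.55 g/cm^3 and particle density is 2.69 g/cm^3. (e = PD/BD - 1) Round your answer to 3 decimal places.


Step 1: e = PD / BD - 1
Step 2: e = 2.69 / 1.55 - 1
Step 3: e = 1.73548 - 1
Step 4: e = 0.735

0.735


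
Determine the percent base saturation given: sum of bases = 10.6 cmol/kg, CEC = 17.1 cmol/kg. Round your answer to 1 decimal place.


Step 1: BS = 100 * (sum of bases) / CEC
Step 2: BS = 100 * 10.6 / 17.1
Step 3: BS = 62.0%

62.0


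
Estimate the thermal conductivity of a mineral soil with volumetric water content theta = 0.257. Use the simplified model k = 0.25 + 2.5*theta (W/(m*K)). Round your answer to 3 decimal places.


Step 1: k = 0.25 + 2.5 * theta
Step 2: k = 0.25 + 2.5 * 0.257
Step 3: k = 0.25 + 0.643
Step 4: k = 0.893 W/(m*K)

0.893


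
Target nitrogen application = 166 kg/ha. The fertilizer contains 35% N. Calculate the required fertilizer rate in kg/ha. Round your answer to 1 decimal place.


Step 1: Fertilizer rate = target N / (N content / 100)
Step 2: Rate = 166 / (35 / 100)
Step 3: Rate = 166 / 0.35
Step 4: Rate = 474.3 kg/ha

474.3


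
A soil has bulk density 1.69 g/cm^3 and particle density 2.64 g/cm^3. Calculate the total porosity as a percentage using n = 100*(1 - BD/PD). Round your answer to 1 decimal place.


Step 1: Formula: n = 100 * (1 - BD / PD)
Step 2: n = 100 * (1 - 1.69 / 2.64)
Step 3: n = 100 * (1 - 0.64015)
Step 4: n = 36.0%

36.0


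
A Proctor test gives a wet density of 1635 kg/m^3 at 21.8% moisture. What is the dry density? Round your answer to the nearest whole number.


Step 1: Dry density = wet density / (1 + w/100)
Step 2: Dry density = 1635 / (1 + 21.8/100)
Step 3: Dry density = 1635 / 1.218
Step 4: Dry density = 1342 kg/m^3

1342


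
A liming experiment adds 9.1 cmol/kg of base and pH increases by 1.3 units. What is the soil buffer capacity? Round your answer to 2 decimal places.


Step 1: BC = change in base / change in pH
Step 2: BC = 9.1 / 1.3
Step 3: BC = 7.0 cmol/(kg*pH unit)

7.0


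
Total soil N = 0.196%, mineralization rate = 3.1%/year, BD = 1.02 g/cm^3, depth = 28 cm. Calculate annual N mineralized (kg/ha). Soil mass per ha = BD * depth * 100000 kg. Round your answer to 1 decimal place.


Step 1: Soil mass per ha = BD * depth * 100000 = 1.02 * 28 * 100000 = 2856000 kg
Step 2: Total N pool = soil mass * N%/100 = 2856000 * 0.196/100 = 5597.76 kg/ha
Step 3: N mineralized = N pool * rate%/100 = 5597.76 * 3.1/100 = 173.5 kg/ha/yr

173.5


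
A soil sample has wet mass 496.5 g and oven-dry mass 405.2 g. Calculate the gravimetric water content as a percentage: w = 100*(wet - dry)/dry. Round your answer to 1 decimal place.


Step 1: Water mass = wet - dry = 496.5 - 405.2 = 91.3 g
Step 2: w = 100 * water mass / dry mass
Step 3: w = 100 * 91.3 / 405.2 = 22.5%

22.5


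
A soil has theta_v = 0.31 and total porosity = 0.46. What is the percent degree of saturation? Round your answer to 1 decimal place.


Step 1: S = 100 * theta_v / n
Step 2: S = 100 * 0.31 / 0.46
Step 3: S = 67.4%

67.4


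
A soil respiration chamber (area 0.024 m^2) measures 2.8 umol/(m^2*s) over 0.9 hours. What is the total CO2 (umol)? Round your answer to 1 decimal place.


Step 1: Convert time to seconds: 0.9 hr * 3600 = 3240.0 s
Step 2: Total = flux * area * time_s
Step 3: Total = 2.8 * 0.024 * 3240.0
Step 4: Total = 217.7 umol

217.7


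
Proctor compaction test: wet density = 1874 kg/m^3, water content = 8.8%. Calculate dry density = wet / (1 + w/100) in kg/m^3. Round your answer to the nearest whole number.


Step 1: Dry density = wet density / (1 + w/100)
Step 2: Dry density = 1874 / (1 + 8.8/100)
Step 3: Dry density = 1874 / 1.088
Step 4: Dry density = 1722 kg/m^3

1722


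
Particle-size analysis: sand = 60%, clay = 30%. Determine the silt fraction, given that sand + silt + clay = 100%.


Step 1: sand + silt + clay = 100%
Step 2: silt = 100 - sand - clay
Step 3: silt = 100 - 60 - 30
Step 4: silt = 10%

10


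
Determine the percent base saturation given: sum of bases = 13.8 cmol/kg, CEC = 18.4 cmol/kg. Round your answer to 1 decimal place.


Step 1: BS = 100 * (sum of bases) / CEC
Step 2: BS = 100 * 13.8 / 18.4
Step 3: BS = 75.0%

75.0


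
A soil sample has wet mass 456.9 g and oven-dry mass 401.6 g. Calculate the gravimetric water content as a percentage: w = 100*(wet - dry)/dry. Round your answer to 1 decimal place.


Step 1: Water mass = wet - dry = 456.9 - 401.6 = 55.3 g
Step 2: w = 100 * water mass / dry mass
Step 3: w = 100 * 55.3 / 401.6 = 13.8%

13.8


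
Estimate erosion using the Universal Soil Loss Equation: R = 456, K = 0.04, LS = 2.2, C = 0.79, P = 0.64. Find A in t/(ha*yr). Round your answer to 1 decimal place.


Step 1: A = R * K * LS * C * P
Step 2: R * K = 456 * 0.04 = 18.24
Step 3: (R*K) * LS = 18.24 * 2.2 = 40.128
Step 4: * C * P = 40.128 * 0.79 * 0.64 = 20.3
Step 5: A = 20.3 t/(ha*yr)

20.3


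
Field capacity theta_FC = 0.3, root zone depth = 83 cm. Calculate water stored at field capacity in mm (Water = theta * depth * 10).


Step 1: Water (mm) = theta_FC * depth (cm) * 10
Step 2: Water = 0.3 * 83 * 10
Step 3: Water = 249.0 mm

249.0


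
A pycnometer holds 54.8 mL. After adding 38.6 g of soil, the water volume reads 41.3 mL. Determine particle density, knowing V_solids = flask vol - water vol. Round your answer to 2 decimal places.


Step 1: Volume of solids = flask volume - water volume with soil
Step 2: V_solids = 54.8 - 41.3 = 13.5 mL
Step 3: Particle density = mass / V_solids = 38.6 / 13.5 = 2.86 g/cm^3

2.86


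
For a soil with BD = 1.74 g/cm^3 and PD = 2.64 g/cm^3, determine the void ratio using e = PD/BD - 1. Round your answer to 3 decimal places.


Step 1: e = PD / BD - 1
Step 2: e = 2.64 / 1.74 - 1
Step 3: e = 1.51724 - 1
Step 4: e = 0.517

0.517


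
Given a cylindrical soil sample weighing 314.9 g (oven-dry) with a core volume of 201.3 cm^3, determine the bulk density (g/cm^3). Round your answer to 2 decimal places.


Step 1: Identify the formula: BD = dry mass / volume
Step 2: Substitute values: BD = 314.9 / 201.3
Step 3: BD = 1.56 g/cm^3

1.56


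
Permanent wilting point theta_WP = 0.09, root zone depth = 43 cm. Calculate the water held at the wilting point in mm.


Step 1: Water (mm) = theta_WP * depth * 10
Step 2: Water = 0.09 * 43 * 10
Step 3: Water = 38.7 mm

38.7


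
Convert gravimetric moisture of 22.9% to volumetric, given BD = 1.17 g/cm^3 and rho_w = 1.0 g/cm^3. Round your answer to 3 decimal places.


Step 1: theta = (w / 100) * BD / rho_w
Step 2: theta = (22.9 / 100) * 1.17 / 1.0
Step 3: theta = 0.229 * 1.17
Step 4: theta = 0.268

0.268


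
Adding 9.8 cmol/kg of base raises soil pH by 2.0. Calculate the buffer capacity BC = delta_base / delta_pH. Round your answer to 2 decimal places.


Step 1: BC = change in base / change in pH
Step 2: BC = 9.8 / 2.0
Step 3: BC = 4.9 cmol/(kg*pH unit)

4.9


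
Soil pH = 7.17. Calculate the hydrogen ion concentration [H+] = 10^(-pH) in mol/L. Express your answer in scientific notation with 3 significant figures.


Step 1: [H+] = 10^(-pH)
Step 2: [H+] = 10^(-7.17)
Step 3: [H+] = 6.76e-08 mol/L

6.76e-08


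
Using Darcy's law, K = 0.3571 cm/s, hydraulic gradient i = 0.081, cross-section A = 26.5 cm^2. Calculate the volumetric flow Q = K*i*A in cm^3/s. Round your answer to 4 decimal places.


Step 1: Apply Darcy's law: Q = K * i * A
Step 2: Q = 0.3571 * 0.081 * 26.5
Step 3: Q = 0.7665 cm^3/s

0.7665


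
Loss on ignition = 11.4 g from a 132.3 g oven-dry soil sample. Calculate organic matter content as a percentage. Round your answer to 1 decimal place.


Step 1: OM% = 100 * LOI / sample mass
Step 2: OM = 100 * 11.4 / 132.3
Step 3: OM = 8.6%

8.6


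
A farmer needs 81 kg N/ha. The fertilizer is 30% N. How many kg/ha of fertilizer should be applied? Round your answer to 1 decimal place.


Step 1: Fertilizer rate = target N / (N content / 100)
Step 2: Rate = 81 / (30 / 100)
Step 3: Rate = 81 / 0.3
Step 4: Rate = 270.0 kg/ha

270.0


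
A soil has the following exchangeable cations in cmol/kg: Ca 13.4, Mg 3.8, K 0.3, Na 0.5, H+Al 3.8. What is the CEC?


Step 1: CEC = Ca + Mg + K + Na + (H+Al)
Step 2: CEC = 13.4 + 3.8 + 0.3 + 0.5 + 3.8
Step 3: CEC = 21.8 cmol/kg

21.8


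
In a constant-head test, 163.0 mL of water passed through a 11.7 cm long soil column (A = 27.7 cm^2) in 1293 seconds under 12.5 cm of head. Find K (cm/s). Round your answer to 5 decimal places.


Step 1: K = Q * L / (A * t * h)
Step 2: Numerator = 163.0 * 11.7 = 1907.1
Step 3: Denominator = 27.7 * 1293 * 12.5 = 447701.25
Step 4: K = 1907.1 / 447701.25 = 0.00426 cm/s

0.00426


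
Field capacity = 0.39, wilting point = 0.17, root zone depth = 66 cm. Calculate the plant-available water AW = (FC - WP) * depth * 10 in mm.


Step 1: Available water = (FC - WP) * depth * 10
Step 2: AW = (0.39 - 0.17) * 66 * 10
Step 3: AW = 0.22 * 66 * 10
Step 4: AW = 145.2 mm

145.2


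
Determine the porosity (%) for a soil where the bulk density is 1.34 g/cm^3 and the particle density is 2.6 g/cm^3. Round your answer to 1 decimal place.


Step 1: Formula: n = 100 * (1 - BD / PD)
Step 2: n = 100 * (1 - 1.34 / 2.6)
Step 3: n = 100 * (1 - 0.51538)
Step 4: n = 48.5%

48.5


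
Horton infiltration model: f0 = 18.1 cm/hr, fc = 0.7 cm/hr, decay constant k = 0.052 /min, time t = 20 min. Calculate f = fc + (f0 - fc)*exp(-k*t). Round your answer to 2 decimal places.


Step 1: f = fc + (f0 - fc) * exp(-k * t)
Step 2: exp(-0.052 * 20) = 0.353455
Step 3: f = 0.7 + (18.1 - 0.7) * 0.353455
Step 4: f = 0.7 + 17.4 * 0.353455
Step 5: f = 6.85 cm/hr

6.85


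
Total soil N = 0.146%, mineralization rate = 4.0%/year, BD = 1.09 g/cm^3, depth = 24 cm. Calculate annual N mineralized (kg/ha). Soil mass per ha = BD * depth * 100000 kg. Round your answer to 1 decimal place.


Step 1: Soil mass per ha = BD * depth * 100000 = 1.09 * 24 * 100000 = 2616000 kg
Step 2: Total N pool = soil mass * N%/100 = 2616000 * 0.146/100 = 3819.36 kg/ha
Step 3: N mineralized = N pool * rate%/100 = 3819.36 * 4.0/100 = 152.8 kg/ha/yr

152.8


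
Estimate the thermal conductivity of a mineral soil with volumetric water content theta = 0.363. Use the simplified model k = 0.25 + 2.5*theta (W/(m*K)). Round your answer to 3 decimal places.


Step 1: k = 0.25 + 2.5 * theta
Step 2: k = 0.25 + 2.5 * 0.363
Step 3: k = 0.25 + 0.908
Step 4: k = 1.158 W/(m*K)

1.158


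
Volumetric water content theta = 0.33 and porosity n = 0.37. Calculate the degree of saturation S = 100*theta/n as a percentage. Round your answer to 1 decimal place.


Step 1: S = 100 * theta_v / n
Step 2: S = 100 * 0.33 / 0.37
Step 3: S = 89.2%

89.2


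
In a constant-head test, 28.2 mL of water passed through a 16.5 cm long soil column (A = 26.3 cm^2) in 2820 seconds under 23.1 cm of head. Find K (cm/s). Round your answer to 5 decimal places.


Step 1: K = Q * L / (A * t * h)
Step 2: Numerator = 28.2 * 16.5 = 465.3
Step 3: Denominator = 26.3 * 2820 * 23.1 = 1713234.6
Step 4: K = 465.3 / 1713234.6 = 0.00027 cm/s

0.00027


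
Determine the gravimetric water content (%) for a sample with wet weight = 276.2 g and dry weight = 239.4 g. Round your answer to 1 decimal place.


Step 1: Water mass = wet - dry = 276.2 - 239.4 = 36.8 g
Step 2: w = 100 * water mass / dry mass
Step 3: w = 100 * 36.8 / 239.4 = 15.4%

15.4


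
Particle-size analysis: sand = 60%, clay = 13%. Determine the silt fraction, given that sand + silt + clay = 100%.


Step 1: sand + silt + clay = 100%
Step 2: silt = 100 - sand - clay
Step 3: silt = 100 - 60 - 13
Step 4: silt = 27%

27


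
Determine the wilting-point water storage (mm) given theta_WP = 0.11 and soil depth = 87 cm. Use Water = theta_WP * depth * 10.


Step 1: Water (mm) = theta_WP * depth * 10
Step 2: Water = 0.11 * 87 * 10
Step 3: Water = 95.7 mm

95.7


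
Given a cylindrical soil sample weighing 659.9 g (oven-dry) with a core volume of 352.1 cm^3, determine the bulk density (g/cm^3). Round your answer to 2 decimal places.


Step 1: Identify the formula: BD = dry mass / volume
Step 2: Substitute values: BD = 659.9 / 352.1
Step 3: BD = 1.87 g/cm^3

1.87


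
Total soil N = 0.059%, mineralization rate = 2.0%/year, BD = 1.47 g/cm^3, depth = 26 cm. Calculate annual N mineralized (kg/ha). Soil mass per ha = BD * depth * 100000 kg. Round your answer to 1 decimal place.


Step 1: Soil mass per ha = BD * depth * 100000 = 1.47 * 26 * 100000 = 3822000 kg
Step 2: Total N pool = soil mass * N%/100 = 3822000 * 0.059/100 = 2254.98 kg/ha
Step 3: N mineralized = N pool * rate%/100 = 2254.98 * 2.0/100 = 45.1 kg/ha/yr

45.1


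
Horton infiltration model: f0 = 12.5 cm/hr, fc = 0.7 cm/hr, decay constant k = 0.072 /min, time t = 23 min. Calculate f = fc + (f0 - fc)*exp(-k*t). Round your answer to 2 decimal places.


Step 1: f = fc + (f0 - fc) * exp(-k * t)
Step 2: exp(-0.072 * 23) = 0.190901
Step 3: f = 0.7 + (12.5 - 0.7) * 0.190901
Step 4: f = 0.7 + 11.8 * 0.190901
Step 5: f = 2.95 cm/hr

2.95


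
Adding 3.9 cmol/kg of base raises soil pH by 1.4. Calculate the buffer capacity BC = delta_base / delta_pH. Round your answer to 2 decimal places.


Step 1: BC = change in base / change in pH
Step 2: BC = 3.9 / 1.4
Step 3: BC = 2.79 cmol/(kg*pH unit)

2.79


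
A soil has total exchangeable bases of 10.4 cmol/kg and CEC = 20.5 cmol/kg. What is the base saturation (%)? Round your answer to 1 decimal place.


Step 1: BS = 100 * (sum of bases) / CEC
Step 2: BS = 100 * 10.4 / 20.5
Step 3: BS = 50.7%

50.7


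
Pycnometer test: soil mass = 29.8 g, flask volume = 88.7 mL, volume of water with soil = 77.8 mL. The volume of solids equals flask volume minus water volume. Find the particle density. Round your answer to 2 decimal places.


Step 1: Volume of solids = flask volume - water volume with soil
Step 2: V_solids = 88.7 - 77.8 = 10.9 mL
Step 3: Particle density = mass / V_solids = 29.8 / 10.9 = 2.73 g/cm^3

2.73


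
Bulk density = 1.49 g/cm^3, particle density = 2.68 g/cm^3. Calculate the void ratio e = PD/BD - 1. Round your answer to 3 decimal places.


Step 1: e = PD / BD - 1
Step 2: e = 2.68 / 1.49 - 1
Step 3: e = 1.79866 - 1
Step 4: e = 0.799

0.799


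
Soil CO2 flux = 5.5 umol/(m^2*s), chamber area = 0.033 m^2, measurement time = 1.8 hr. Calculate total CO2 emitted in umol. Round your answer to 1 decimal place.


Step 1: Convert time to seconds: 1.8 hr * 3600 = 6480.0 s
Step 2: Total = flux * area * time_s
Step 3: Total = 5.5 * 0.033 * 6480.0
Step 4: Total = 1176.1 umol

1176.1


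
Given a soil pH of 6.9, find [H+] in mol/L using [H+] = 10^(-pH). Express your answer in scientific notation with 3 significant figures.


Step 1: [H+] = 10^(-pH)
Step 2: [H+] = 10^(-6.9)
Step 3: [H+] = 1.26e-07 mol/L

1.26e-07


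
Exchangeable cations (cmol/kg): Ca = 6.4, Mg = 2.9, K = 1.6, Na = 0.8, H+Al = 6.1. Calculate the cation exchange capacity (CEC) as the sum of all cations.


Step 1: CEC = Ca + Mg + K + Na + (H+Al)
Step 2: CEC = 6.4 + 2.9 + 1.6 + 0.8 + 6.1
Step 3: CEC = 17.8 cmol/kg

17.8


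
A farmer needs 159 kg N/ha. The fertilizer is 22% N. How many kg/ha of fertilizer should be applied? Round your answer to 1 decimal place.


Step 1: Fertilizer rate = target N / (N content / 100)
Step 2: Rate = 159 / (22 / 100)
Step 3: Rate = 159 / 0.22
Step 4: Rate = 722.7 kg/ha

722.7


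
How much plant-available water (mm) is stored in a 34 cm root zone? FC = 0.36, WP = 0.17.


Step 1: Available water = (FC - WP) * depth * 10
Step 2: AW = (0.36 - 0.17) * 34 * 10
Step 3: AW = 0.19 * 34 * 10
Step 4: AW = 64.6 mm

64.6


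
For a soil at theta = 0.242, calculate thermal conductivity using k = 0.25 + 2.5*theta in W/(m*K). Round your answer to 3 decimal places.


Step 1: k = 0.25 + 2.5 * theta
Step 2: k = 0.25 + 2.5 * 0.242
Step 3: k = 0.25 + 0.605
Step 4: k = 0.855 W/(m*K)

0.855


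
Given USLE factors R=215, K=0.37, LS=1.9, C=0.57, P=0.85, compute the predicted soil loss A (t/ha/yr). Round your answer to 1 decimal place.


Step 1: A = R * K * LS * C * P
Step 2: R * K = 215 * 0.37 = 79.55
Step 3: (R*K) * LS = 79.55 * 1.9 = 151.145
Step 4: * C * P = 151.145 * 0.57 * 0.85 = 73.2
Step 5: A = 73.2 t/(ha*yr)

73.2


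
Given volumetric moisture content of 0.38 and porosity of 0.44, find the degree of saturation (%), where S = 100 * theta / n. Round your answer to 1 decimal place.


Step 1: S = 100 * theta_v / n
Step 2: S = 100 * 0.38 / 0.44
Step 3: S = 86.4%

86.4


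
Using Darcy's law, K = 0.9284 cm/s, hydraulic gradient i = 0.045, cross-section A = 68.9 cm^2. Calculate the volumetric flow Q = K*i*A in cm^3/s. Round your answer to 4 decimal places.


Step 1: Apply Darcy's law: Q = K * i * A
Step 2: Q = 0.9284 * 0.045 * 68.9
Step 3: Q = 2.8785 cm^3/s

2.8785


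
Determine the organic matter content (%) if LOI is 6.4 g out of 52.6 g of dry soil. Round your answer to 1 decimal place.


Step 1: OM% = 100 * LOI / sample mass
Step 2: OM = 100 * 6.4 / 52.6
Step 3: OM = 12.2%

12.2


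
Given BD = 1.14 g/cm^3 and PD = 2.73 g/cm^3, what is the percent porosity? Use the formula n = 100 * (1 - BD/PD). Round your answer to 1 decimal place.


Step 1: Formula: n = 100 * (1 - BD / PD)
Step 2: n = 100 * (1 - 1.14 / 2.73)
Step 3: n = 100 * (1 - 0.41758)
Step 4: n = 58.2%

58.2


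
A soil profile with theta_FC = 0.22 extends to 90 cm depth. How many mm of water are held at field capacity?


Step 1: Water (mm) = theta_FC * depth (cm) * 10
Step 2: Water = 0.22 * 90 * 10
Step 3: Water = 198.0 mm

198.0


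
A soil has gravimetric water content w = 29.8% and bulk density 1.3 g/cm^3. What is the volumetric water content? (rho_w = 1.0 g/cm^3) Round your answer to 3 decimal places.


Step 1: theta = (w / 100) * BD / rho_w
Step 2: theta = (29.8 / 100) * 1.3 / 1.0
Step 3: theta = 0.298 * 1.3
Step 4: theta = 0.387

0.387


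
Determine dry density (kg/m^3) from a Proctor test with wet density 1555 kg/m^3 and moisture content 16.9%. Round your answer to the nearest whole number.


Step 1: Dry density = wet density / (1 + w/100)
Step 2: Dry density = 1555 / (1 + 16.9/100)
Step 3: Dry density = 1555 / 1.169
Step 4: Dry density = 1330 kg/m^3

1330


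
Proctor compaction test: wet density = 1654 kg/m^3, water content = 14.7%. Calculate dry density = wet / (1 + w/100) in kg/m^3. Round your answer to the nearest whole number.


Step 1: Dry density = wet density / (1 + w/100)
Step 2: Dry density = 1654 / (1 + 14.7/100)
Step 3: Dry density = 1654 / 1.147
Step 4: Dry density = 1442 kg/m^3

1442


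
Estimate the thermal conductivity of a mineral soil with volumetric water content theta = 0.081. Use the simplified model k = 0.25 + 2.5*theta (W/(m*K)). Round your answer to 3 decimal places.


Step 1: k = 0.25 + 2.5 * theta
Step 2: k = 0.25 + 2.5 * 0.081
Step 3: k = 0.25 + 0.203
Step 4: k = 0.453 W/(m*K)

0.453


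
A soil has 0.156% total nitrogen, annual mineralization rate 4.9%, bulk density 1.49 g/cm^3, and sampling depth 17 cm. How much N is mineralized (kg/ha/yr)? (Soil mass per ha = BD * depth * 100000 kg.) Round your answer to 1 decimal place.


Step 1: Soil mass per ha = BD * depth * 100000 = 1.49 * 17 * 100000 = 2533000 kg
Step 2: Total N pool = soil mass * N%/100 = 2533000 * 0.156/100 = 3951.48 kg/ha
Step 3: N mineralized = N pool * rate%/100 = 3951.48 * 4.9/100 = 193.6 kg/ha/yr

193.6


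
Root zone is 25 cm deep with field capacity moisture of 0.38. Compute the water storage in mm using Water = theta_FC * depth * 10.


Step 1: Water (mm) = theta_FC * depth (cm) * 10
Step 2: Water = 0.38 * 25 * 10
Step 3: Water = 95.0 mm

95.0


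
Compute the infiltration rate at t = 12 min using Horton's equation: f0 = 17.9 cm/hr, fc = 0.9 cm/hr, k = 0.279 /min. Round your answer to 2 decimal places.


Step 1: f = fc + (f0 - fc) * exp(-k * t)
Step 2: exp(-0.279 * 12) = 0.035155
Step 3: f = 0.9 + (17.9 - 0.9) * 0.035155
Step 4: f = 0.9 + 17.0 * 0.035155
Step 5: f = 1.5 cm/hr

1.5


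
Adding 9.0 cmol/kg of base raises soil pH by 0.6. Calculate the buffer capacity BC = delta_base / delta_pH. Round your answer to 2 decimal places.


Step 1: BC = change in base / change in pH
Step 2: BC = 9.0 / 0.6
Step 3: BC = 15.0 cmol/(kg*pH unit)

15.0


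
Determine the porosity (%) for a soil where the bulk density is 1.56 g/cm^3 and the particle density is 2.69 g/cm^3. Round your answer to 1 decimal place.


Step 1: Formula: n = 100 * (1 - BD / PD)
Step 2: n = 100 * (1 - 1.56 / 2.69)
Step 3: n = 100 * (1 - 0.57993)
Step 4: n = 42.0%

42.0


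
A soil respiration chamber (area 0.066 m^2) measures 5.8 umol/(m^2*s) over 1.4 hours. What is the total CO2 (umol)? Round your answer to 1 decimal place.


Step 1: Convert time to seconds: 1.4 hr * 3600 = 5040.0 s
Step 2: Total = flux * area * time_s
Step 3: Total = 5.8 * 0.066 * 5040.0
Step 4: Total = 1929.3 umol

1929.3


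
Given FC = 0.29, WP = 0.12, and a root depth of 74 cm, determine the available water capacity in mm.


Step 1: Available water = (FC - WP) * depth * 10
Step 2: AW = (0.29 - 0.12) * 74 * 10
Step 3: AW = 0.17 * 74 * 10
Step 4: AW = 125.8 mm

125.8


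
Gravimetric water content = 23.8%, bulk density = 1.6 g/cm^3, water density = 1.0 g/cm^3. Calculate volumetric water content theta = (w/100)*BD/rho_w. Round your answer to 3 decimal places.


Step 1: theta = (w / 100) * BD / rho_w
Step 2: theta = (23.8 / 100) * 1.6 / 1.0
Step 3: theta = 0.238 * 1.6
Step 4: theta = 0.381

0.381


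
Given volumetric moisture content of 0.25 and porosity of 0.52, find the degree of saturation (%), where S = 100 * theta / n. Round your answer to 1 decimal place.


Step 1: S = 100 * theta_v / n
Step 2: S = 100 * 0.25 / 0.52
Step 3: S = 48.1%

48.1


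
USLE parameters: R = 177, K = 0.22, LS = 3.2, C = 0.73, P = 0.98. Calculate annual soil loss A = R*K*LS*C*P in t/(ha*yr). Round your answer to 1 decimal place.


Step 1: A = R * K * LS * C * P
Step 2: R * K = 177 * 0.22 = 38.94
Step 3: (R*K) * LS = 38.94 * 3.2 = 124.608
Step 4: * C * P = 124.608 * 0.73 * 0.98 = 89.1
Step 5: A = 89.1 t/(ha*yr)

89.1


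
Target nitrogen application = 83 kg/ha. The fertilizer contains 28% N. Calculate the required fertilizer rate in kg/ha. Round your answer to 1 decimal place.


Step 1: Fertilizer rate = target N / (N content / 100)
Step 2: Rate = 83 / (28 / 100)
Step 3: Rate = 83 / 0.28
Step 4: Rate = 296.4 kg/ha

296.4


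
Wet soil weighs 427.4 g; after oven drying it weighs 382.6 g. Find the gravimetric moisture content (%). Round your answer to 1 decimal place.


Step 1: Water mass = wet - dry = 427.4 - 382.6 = 44.8 g
Step 2: w = 100 * water mass / dry mass
Step 3: w = 100 * 44.8 / 382.6 = 11.7%

11.7


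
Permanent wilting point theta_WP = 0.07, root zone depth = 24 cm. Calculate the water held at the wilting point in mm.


Step 1: Water (mm) = theta_WP * depth * 10
Step 2: Water = 0.07 * 24 * 10
Step 3: Water = 16.8 mm

16.8


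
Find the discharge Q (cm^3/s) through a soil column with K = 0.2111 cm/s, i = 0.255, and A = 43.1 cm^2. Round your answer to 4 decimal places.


Step 1: Apply Darcy's law: Q = K * i * A
Step 2: Q = 0.2111 * 0.255 * 43.1
Step 3: Q = 2.3201 cm^3/s

2.3201


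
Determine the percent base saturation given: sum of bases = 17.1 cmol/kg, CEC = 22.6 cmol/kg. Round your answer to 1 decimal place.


Step 1: BS = 100 * (sum of bases) / CEC
Step 2: BS = 100 * 17.1 / 22.6
Step 3: BS = 75.7%

75.7


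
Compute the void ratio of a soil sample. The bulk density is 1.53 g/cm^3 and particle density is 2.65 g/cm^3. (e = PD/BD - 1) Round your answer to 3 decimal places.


Step 1: e = PD / BD - 1
Step 2: e = 2.65 / 1.53 - 1
Step 3: e = 1.73203 - 1
Step 4: e = 0.732

0.732


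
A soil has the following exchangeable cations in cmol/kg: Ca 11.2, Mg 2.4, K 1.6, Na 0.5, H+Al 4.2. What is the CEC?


Step 1: CEC = Ca + Mg + K + Na + (H+Al)
Step 2: CEC = 11.2 + 2.4 + 1.6 + 0.5 + 4.2
Step 3: CEC = 19.9 cmol/kg

19.9


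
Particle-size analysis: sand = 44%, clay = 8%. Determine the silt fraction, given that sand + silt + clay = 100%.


Step 1: sand + silt + clay = 100%
Step 2: silt = 100 - sand - clay
Step 3: silt = 100 - 44 - 8
Step 4: silt = 48%

48


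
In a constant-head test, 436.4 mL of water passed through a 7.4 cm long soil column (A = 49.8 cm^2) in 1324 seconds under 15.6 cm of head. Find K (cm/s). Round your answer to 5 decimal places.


Step 1: K = Q * L / (A * t * h)
Step 2: Numerator = 436.4 * 7.4 = 3229.36
Step 3: Denominator = 49.8 * 1324 * 15.6 = 1028589.12
Step 4: K = 3229.36 / 1028589.12 = 0.00314 cm/s

0.00314


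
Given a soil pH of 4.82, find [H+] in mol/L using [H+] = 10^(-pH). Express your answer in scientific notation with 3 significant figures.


Step 1: [H+] = 10^(-pH)
Step 2: [H+] = 10^(-4.82)
Step 3: [H+] = 1.51e-05 mol/L

1.51e-05


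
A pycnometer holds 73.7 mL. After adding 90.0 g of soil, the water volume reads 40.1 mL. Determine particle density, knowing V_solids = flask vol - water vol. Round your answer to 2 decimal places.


Step 1: Volume of solids = flask volume - water volume with soil
Step 2: V_solids = 73.7 - 40.1 = 33.6 mL
Step 3: Particle density = mass / V_solids = 90.0 / 33.6 = 2.68 g/cm^3

2.68


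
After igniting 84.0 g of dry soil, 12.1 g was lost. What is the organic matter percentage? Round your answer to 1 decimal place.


Step 1: OM% = 100 * LOI / sample mass
Step 2: OM = 100 * 12.1 / 84.0
Step 3: OM = 14.4%

14.4


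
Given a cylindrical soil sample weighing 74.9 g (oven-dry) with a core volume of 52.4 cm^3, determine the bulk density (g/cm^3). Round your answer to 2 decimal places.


Step 1: Identify the formula: BD = dry mass / volume
Step 2: Substitute values: BD = 74.9 / 52.4
Step 3: BD = 1.43 g/cm^3

1.43


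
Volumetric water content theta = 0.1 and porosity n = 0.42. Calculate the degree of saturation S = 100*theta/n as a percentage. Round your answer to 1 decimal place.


Step 1: S = 100 * theta_v / n
Step 2: S = 100 * 0.1 / 0.42
Step 3: S = 23.8%

23.8


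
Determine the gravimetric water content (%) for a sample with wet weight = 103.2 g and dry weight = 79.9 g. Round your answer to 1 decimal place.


Step 1: Water mass = wet - dry = 103.2 - 79.9 = 23.3 g
Step 2: w = 100 * water mass / dry mass
Step 3: w = 100 * 23.3 / 79.9 = 29.2%

29.2


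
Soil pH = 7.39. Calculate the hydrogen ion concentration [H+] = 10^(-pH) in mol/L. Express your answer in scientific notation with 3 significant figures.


Step 1: [H+] = 10^(-pH)
Step 2: [H+] = 10^(-7.39)
Step 3: [H+] = 4.07e-08 mol/L

4.07e-08


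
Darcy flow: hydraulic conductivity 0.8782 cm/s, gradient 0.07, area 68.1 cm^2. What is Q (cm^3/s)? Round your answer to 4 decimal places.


Step 1: Apply Darcy's law: Q = K * i * A
Step 2: Q = 0.8782 * 0.07 * 68.1
Step 3: Q = 4.1864 cm^3/s

4.1864


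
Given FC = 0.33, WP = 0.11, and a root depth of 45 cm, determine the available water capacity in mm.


Step 1: Available water = (FC - WP) * depth * 10
Step 2: AW = (0.33 - 0.11) * 45 * 10
Step 3: AW = 0.22 * 45 * 10
Step 4: AW = 99.0 mm

99.0


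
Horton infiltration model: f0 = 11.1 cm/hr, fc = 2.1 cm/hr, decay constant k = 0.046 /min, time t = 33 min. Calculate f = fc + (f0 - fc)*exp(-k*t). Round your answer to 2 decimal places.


Step 1: f = fc + (f0 - fc) * exp(-k * t)
Step 2: exp(-0.046 * 33) = 0.21915
Step 3: f = 2.1 + (11.1 - 2.1) * 0.21915
Step 4: f = 2.1 + 9.0 * 0.21915
Step 5: f = 4.07 cm/hr

4.07


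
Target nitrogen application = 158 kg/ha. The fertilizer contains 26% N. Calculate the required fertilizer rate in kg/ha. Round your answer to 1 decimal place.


Step 1: Fertilizer rate = target N / (N content / 100)
Step 2: Rate = 158 / (26 / 100)
Step 3: Rate = 158 / 0.26
Step 4: Rate = 607.7 kg/ha

607.7


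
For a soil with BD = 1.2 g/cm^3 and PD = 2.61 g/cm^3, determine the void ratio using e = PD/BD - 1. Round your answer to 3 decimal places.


Step 1: e = PD / BD - 1
Step 2: e = 2.61 / 1.2 - 1
Step 3: e = 2.175 - 1
Step 4: e = 1.175

1.175


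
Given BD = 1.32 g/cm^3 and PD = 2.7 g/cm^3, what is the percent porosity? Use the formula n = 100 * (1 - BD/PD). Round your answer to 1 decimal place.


Step 1: Formula: n = 100 * (1 - BD / PD)
Step 2: n = 100 * (1 - 1.32 / 2.7)
Step 3: n = 100 * (1 - 0.48889)
Step 4: n = 51.1%

51.1


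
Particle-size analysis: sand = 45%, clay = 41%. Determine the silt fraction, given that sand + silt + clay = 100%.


Step 1: sand + silt + clay = 100%
Step 2: silt = 100 - sand - clay
Step 3: silt = 100 - 45 - 41
Step 4: silt = 14%

14


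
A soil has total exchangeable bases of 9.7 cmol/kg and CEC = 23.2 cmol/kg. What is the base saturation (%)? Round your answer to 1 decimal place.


Step 1: BS = 100 * (sum of bases) / CEC
Step 2: BS = 100 * 9.7 / 23.2
Step 3: BS = 41.8%

41.8


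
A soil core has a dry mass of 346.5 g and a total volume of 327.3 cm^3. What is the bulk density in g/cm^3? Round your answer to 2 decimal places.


Step 1: Identify the formula: BD = dry mass / volume
Step 2: Substitute values: BD = 346.5 / 327.3
Step 3: BD = 1.06 g/cm^3

1.06


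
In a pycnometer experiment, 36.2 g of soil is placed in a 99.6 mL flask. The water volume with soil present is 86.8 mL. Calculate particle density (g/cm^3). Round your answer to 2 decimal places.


Step 1: Volume of solids = flask volume - water volume with soil
Step 2: V_solids = 99.6 - 86.8 = 12.8 mL
Step 3: Particle density = mass / V_solids = 36.2 / 12.8 = 2.83 g/cm^3

2.83


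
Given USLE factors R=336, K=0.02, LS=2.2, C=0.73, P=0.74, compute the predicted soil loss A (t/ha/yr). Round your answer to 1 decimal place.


Step 1: A = R * K * LS * C * P
Step 2: R * K = 336 * 0.02 = 6.72
Step 3: (R*K) * LS = 6.72 * 2.2 = 14.784
Step 4: * C * P = 14.784 * 0.73 * 0.74 = 8.0
Step 5: A = 8.0 t/(ha*yr)

8.0


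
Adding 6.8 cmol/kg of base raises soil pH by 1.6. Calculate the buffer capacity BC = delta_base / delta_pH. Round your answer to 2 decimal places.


Step 1: BC = change in base / change in pH
Step 2: BC = 6.8 / 1.6
Step 3: BC = 4.25 cmol/(kg*pH unit)

4.25


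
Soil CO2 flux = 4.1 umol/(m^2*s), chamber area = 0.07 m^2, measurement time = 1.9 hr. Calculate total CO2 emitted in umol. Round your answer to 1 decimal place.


Step 1: Convert time to seconds: 1.9 hr * 3600 = 6840.0 s
Step 2: Total = flux * area * time_s
Step 3: Total = 4.1 * 0.07 * 6840.0
Step 4: Total = 1963.1 umol

1963.1


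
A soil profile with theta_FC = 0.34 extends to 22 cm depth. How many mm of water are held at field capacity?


Step 1: Water (mm) = theta_FC * depth (cm) * 10
Step 2: Water = 0.34 * 22 * 10
Step 3: Water = 74.8 mm

74.8


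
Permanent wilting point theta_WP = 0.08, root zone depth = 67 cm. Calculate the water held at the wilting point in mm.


Step 1: Water (mm) = theta_WP * depth * 10
Step 2: Water = 0.08 * 67 * 10
Step 3: Water = 53.6 mm

53.6


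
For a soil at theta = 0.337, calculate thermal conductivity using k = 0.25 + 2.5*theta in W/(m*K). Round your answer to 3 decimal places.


Step 1: k = 0.25 + 2.5 * theta
Step 2: k = 0.25 + 2.5 * 0.337
Step 3: k = 0.25 + 0.843
Step 4: k = 1.093 W/(m*K)

1.093


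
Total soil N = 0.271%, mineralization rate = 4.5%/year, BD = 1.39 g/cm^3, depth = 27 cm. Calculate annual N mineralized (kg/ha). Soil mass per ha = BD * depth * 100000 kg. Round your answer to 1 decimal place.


Step 1: Soil mass per ha = BD * depth * 100000 = 1.39 * 27 * 100000 = 3753000 kg
Step 2: Total N pool = soil mass * N%/100 = 3753000 * 0.271/100 = 10170.63 kg/ha
Step 3: N mineralized = N pool * rate%/100 = 10170.63 * 4.5/100 = 457.7 kg/ha/yr

457.7


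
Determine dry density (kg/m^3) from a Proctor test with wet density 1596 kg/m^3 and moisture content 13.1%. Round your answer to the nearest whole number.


Step 1: Dry density = wet density / (1 + w/100)
Step 2: Dry density = 1596 / (1 + 13.1/100)
Step 3: Dry density = 1596 / 1.131
Step 4: Dry density = 1411 kg/m^3

1411


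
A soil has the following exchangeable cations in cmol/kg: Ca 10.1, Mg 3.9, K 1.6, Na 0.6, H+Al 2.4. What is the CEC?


Step 1: CEC = Ca + Mg + K + Na + (H+Al)
Step 2: CEC = 10.1 + 3.9 + 1.6 + 0.6 + 2.4
Step 3: CEC = 18.6 cmol/kg

18.6


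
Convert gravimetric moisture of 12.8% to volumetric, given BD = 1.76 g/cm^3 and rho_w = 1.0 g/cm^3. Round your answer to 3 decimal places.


Step 1: theta = (w / 100) * BD / rho_w
Step 2: theta = (12.8 / 100) * 1.76 / 1.0
Step 3: theta = 0.128 * 1.76
Step 4: theta = 0.225

0.225
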